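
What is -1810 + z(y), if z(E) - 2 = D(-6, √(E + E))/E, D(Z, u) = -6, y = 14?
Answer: -12659/7 ≈ -1808.4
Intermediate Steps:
z(E) = 2 - 6/E
-1810 + z(y) = -1810 + (2 - 6/14) = -1810 + (2 - 6*1/14) = -1810 + (2 - 3/7) = -1810 + 11/7 = -12659/7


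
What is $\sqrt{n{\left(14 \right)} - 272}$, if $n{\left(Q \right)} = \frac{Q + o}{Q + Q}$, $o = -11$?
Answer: $\frac{i \sqrt{53291}}{14} \approx 16.489 i$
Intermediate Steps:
$n{\left(Q \right)} = \frac{-11 + Q}{2 Q}$ ($n{\left(Q \right)} = \frac{Q - 11}{Q + Q} = \frac{-11 + Q}{2 Q}$)
$\sqrt{n{\left(14 \right)} - 272} = \sqrt{\frac{-11 + 14}{2 \cdot 14} - 272} = \sqrt{\frac{1}{2} \cdot \frac{1}{14} \cdot 3 - 272} = \sqrt{\frac{3}{28} - 272} = \sqrt{- \frac{7613}{28}} = \frac{i \sqrt{53291}}{14}$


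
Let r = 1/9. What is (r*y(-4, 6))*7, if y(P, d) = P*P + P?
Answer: 28/3 ≈ 9.3333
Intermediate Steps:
y(P, d) = P + P² (y(P, d) = P² + P = P + P²)
r = ⅑ ≈ 0.11111
(r*y(-4, 6))*7 = ((-4*(1 - 4))/9)*7 = ((-4*(-3))/9)*7 = ((⅑)*12)*7 = (4/3)*7 = 28/3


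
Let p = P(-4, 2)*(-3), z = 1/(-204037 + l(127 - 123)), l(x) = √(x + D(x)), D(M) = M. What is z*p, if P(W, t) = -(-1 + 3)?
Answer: -1224222/41631097361 - 12*√2/41631097361 ≈ -2.9407e-5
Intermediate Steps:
l(x) = √2*√x (l(x) = √(x + x) = √(2*x) = √2*√x)
P(W, t) = -2 (P(W, t) = -1*2 = -2)
z = 1/(-204037 + 2*√2) (z = 1/(-204037 + √2*√(127 - 123)) = 1/(-204037 + √2*√4) = 1/(-204037 + √2*2) = 1/(-204037 + 2*√2) ≈ -4.9011e-6)
p = 6 (p = -2*(-3) = 6)
z*p = (-204037/41631097361 - 2*√2/41631097361)*6 = -1224222/41631097361 - 12*√2/41631097361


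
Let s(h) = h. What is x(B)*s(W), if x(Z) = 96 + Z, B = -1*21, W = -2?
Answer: -150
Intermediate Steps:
B = -21
x(B)*s(W) = (96 - 21)*(-2) = 75*(-2) = -150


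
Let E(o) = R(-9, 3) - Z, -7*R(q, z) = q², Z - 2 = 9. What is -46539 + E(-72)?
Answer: -325931/7 ≈ -46562.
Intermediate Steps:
Z = 11 (Z = 2 + 9 = 11)
R(q, z) = -q²/7
E(o) = -158/7 (E(o) = -⅐*(-9)² - 1*11 = -⅐*81 - 11 = -81/7 - 11 = -158/7)
-46539 + E(-72) = -46539 - 158/7 = -325931/7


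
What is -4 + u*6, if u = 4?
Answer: 20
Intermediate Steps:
-4 + u*6 = -4 + 4*6 = -4 + 24 = 20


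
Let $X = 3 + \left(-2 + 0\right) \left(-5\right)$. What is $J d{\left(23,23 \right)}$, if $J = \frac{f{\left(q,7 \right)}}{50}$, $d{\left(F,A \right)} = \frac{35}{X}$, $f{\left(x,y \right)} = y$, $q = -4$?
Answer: $\frac{49}{130} \approx 0.37692$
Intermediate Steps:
$X = 13$ ($X = 3 - -10 = 3 + 10 = 13$)
$d{\left(F,A \right)} = \frac{35}{13}$
$J = \frac{7}{50} \approx 0.14$
$J d{\left(23,23 \right)} = \frac{7}{50} \cdot \frac{35}{13} = \frac{49}{130}$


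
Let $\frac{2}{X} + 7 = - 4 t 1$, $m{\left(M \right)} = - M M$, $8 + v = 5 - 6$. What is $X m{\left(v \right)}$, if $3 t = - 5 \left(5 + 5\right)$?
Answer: $- \frac{486}{179} \approx -2.7151$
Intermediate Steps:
$v = -9$ ($v = -8 + \left(5 - 6\right) = -8 - 1 = -9$)
$t = - \frac{50}{3}$ ($t = \frac{\left(-5\right) \left(5 + 5\right)}{3} = \frac{\left(-5\right) 10}{3} = \frac{1}{3} \left(-50\right) = - \frac{50}{3} \approx -16.667$)
$m{\left(M \right)} = - M^{2}$
$X = \frac{6}{179}$ ($X = \frac{2}{-7 + \left(-4\right) \left(- \frac{50}{3}\right) 1} = \frac{2}{-7 + \frac{200}{3} \cdot 1} = \frac{2}{-7 + \frac{200}{3}} = \frac{2}{\frac{179}{3}} = 2 \cdot \frac{3}{179} = \frac{6}{179} \approx 0.03352$)
$X m{\left(v \right)} = \frac{6 \left(- \left(-9\right)^{2}\right)}{179} = \frac{6 \left(\left(-1\right) 81\right)}{179} = \frac{6}{179} \left(-81\right) = - \frac{486}{179}$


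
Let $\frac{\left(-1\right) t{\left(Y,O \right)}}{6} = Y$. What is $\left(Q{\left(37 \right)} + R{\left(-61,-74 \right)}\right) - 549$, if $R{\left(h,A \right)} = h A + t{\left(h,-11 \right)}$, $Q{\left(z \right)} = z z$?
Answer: $5700$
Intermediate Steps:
$Q{\left(z \right)} = z^{2}$
$t{\left(Y,O \right)} = - 6 Y$
$R{\left(h,A \right)} = - 6 h + A h$ ($R{\left(h,A \right)} = h A - 6 h = A h - 6 h = - 6 h + A h$)
$\left(Q{\left(37 \right)} + R{\left(-61,-74 \right)}\right) - 549 = \left(37^{2} - 61 \left(-6 - 74\right)\right) - 549 = \left(1369 - -4880\right) - 549 = \left(1369 + 4880\right) - 549 = 6249 - 549 = 5700$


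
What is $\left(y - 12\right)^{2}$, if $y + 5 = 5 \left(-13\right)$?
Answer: $6724$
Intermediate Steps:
$y = -70$ ($y = -5 + 5 \left(-13\right) = -5 - 65 = -70$)
$\left(y - 12\right)^{2} = \left(-70 - 12\right)^{2} = \left(-82\right)^{2} = 6724$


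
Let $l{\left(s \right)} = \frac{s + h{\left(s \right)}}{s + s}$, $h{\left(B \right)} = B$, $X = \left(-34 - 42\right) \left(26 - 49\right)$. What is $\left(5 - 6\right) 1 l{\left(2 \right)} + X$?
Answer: $1747$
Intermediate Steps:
$X = 1748$ ($X = \left(-76\right) \left(-23\right) = 1748$)
$l{\left(s \right)} = 1$ ($l{\left(s \right)} = \frac{s + s}{s + s} = \frac{2 s}{2 s} = 2 s \frac{1}{2 s} = 1$)
$\left(5 - 6\right) 1 l{\left(2 \right)} + X = \left(5 - 6\right) 1 \cdot 1 + 1748 = \left(-1\right) 1 \cdot 1 + 1748 = \left(-1\right) 1 + 1748 = -1 + 1748 = 1747$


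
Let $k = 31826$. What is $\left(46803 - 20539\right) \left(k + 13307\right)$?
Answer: $1185373112$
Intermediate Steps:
$\left(46803 - 20539\right) \left(k + 13307\right) = \left(46803 - 20539\right) \left(31826 + 13307\right) = 26264 \cdot 45133 = 1185373112$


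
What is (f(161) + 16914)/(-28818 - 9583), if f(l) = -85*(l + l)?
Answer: 10456/38401 ≈ 0.27228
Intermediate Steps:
f(l) = -170*l
(f(161) + 16914)/(-28818 - 9583) = (-170*161 + 16914)/(-28818 - 9583) = (-27370 + 16914)/(-38401) = -10456*(-1/38401) = 10456/38401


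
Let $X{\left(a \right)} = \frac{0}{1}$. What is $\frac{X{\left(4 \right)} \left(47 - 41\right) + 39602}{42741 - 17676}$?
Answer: $\frac{39602}{25065} \approx 1.58$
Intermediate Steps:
$X{\left(a \right)} = 0$ ($X{\left(a \right)} = 0 \cdot 1 = 0$)
$\frac{X{\left(4 \right)} \left(47 - 41\right) + 39602}{42741 - 17676} = \frac{0 \left(47 - 41\right) + 39602}{42741 - 17676} = \frac{0 \cdot 6 + 39602}{25065} = \left(0 + 39602\right) \frac{1}{25065} = 39602 \cdot \frac{1}{25065} = \frac{39602}{25065}$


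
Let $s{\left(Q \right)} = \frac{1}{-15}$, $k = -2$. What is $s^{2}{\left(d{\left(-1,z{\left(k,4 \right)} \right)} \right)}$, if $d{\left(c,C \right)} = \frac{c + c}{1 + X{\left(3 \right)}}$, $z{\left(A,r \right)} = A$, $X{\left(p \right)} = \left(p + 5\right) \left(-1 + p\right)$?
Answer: $\frac{1}{225} \approx 0.0044444$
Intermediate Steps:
$X{\left(p \right)} = \left(-1 + p\right) \left(5 + p\right)$ ($X{\left(p \right)} = \left(5 + p\right) \left(-1 + p\right) = \left(-1 + p\right) \left(5 + p\right)$)
$d{\left(c,C \right)} = \frac{2 c}{17}$ ($d{\left(c,C \right)} = \frac{c + c}{1 + \left(-5 + 3^{2} + 4 \cdot 3\right)} = \frac{2 c}{1 + \left(-5 + 9 + 12\right)} = \frac{2 c}{1 + 16} = \frac{2 c}{17}$)
$s{\left(Q \right)} = - \frac{1}{15}$
$s^{2}{\left(d{\left(-1,z{\left(k,4 \right)} \right)} \right)} = \left(- \frac{1}{15}\right)^{2} = \frac{1}{225}$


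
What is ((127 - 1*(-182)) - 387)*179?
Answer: -13962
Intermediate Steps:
((127 - 1*(-182)) - 387)*179 = ((127 + 182) - 387)*179 = (309 - 387)*179 = -78*179 = -13962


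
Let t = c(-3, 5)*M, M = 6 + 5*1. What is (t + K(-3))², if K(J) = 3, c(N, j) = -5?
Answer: 2704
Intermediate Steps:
M = 11 (M = 6 + 5 = 11)
t = -55 (t = -5*11 = -55)
(t + K(-3))² = (-55 + 3)² = (-52)² = 2704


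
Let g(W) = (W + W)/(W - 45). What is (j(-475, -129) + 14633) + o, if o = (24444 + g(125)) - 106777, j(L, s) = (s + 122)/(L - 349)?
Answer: -27891109/412 ≈ -67697.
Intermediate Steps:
j(L, s) = (122 + s)/(-349 + L)
g(W) = 2*W/(-45 + W) (g(W) = (2*W)/(-45 + W) = 2*W/(-45 + W))
o = -658639/8 (o = (24444 + 2*125/(-45 + 125)) - 106777 = (24444 + 2*125/80) - 106777 = (24444 + 2*125*(1/80)) - 106777 = (24444 + 25/8) - 106777 = 195577/8 - 106777 = -658639/8 ≈ -82330.)
(j(-475, -129) + 14633) + o = ((122 - 129)/(-349 - 475) + 14633) - 658639/8 = (-7/(-824) + 14633) - 658639/8 = (-1/824*(-7) + 14633) - 658639/8 = (7/824 + 14633) - 658639/8 = 12057599/824 - 658639/8 = -27891109/412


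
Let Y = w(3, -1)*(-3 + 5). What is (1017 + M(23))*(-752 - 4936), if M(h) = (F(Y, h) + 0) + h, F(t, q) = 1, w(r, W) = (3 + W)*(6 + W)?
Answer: -5921208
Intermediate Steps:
Y = 20 (Y = (18 + (-1)² + 9*(-1))*(-3 + 5) = (18 + 1 - 9)*2 = 10*2 = 20)
M(h) = 1 + h (M(h) = (1 + 0) + h = 1 + h)
(1017 + M(23))*(-752 - 4936) = (1017 + (1 + 23))*(-752 - 4936) = (1017 + 24)*(-5688) = 1041*(-5688) = -5921208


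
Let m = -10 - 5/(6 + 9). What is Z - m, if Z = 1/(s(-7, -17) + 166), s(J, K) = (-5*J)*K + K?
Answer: 13823/1338 ≈ 10.331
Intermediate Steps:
s(J, K) = K - 5*J*K (s(J, K) = -5*J*K + K = K - 5*J*K)
Z = -1/446 (Z = 1/(-17*(1 - 5*(-7)) + 166) = 1/(-17*(1 + 35) + 166) = 1/(-17*36 + 166) = 1/(-612 + 166) = 1/(-446) = -1/446 ≈ -0.0022422)
m = -31/3 (m = -10 - 5/15 = -10 - 5*1/15 = -10 - 1/3 = -31/3 ≈ -10.333)
Z - m = -1/446 - 1*(-31/3) = -1/446 + 31/3 = 13823/1338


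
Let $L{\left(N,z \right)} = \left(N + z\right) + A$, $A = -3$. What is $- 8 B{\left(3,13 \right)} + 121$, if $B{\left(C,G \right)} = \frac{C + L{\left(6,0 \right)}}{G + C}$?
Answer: $118$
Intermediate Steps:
$L{\left(N,z \right)} = -3 + N + z$ ($L{\left(N,z \right)} = \left(N + z\right) - 3 = -3 + N + z$)
$B{\left(C,G \right)} = \frac{3 + C}{C + G}$ ($B{\left(C,G \right)} = \frac{C + \left(-3 + 6 + 0\right)}{G + C} = \frac{C + 3}{C + G} = \frac{3 + C}{C + G}$)
$- 8 B{\left(3,13 \right)} + 121 = - 8 \frac{3 + 3}{3 + 13} + 121 = - 8 \cdot \frac{1}{16} \cdot 6 + 121 = \left(-8\right) \frac{3}{8} + 121 = -3 + 121 = 118$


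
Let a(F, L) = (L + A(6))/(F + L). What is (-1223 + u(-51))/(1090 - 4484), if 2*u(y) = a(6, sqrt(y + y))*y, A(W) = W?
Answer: 2497/6788 ≈ 0.36786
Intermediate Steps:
a(F, L) = (6 + L)/(F + L) (a(F, L) = (L + 6)/(F + L) = (6 + L)/(F + L))
u(y) = y/2 (u(y) = (((6 + sqrt(y + y))/(6 + sqrt(y + y)))*y)/2 = (((6 + sqrt(2*y))/(6 + sqrt(2*y)))*y)/2 = (((6 + sqrt(2)*sqrt(y))/(6 + sqrt(2)*sqrt(y)))*y)/2 = (1*y)/2 = y/2)
(-1223 + u(-51))/(1090 - 4484) = (-1223 + (1/2)*(-51))/(1090 - 4484) = (-1223 - 51/2)/(-3394) = -2497/2*(-1/3394) = 2497/6788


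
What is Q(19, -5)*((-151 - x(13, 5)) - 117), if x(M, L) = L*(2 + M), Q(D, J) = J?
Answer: 1715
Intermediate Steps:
Q(19, -5)*((-151 - x(13, 5)) - 117) = -5*((-151 - 5*(2 + 13)) - 117) = -5*((-151 - 5*15) - 117) = -5*((-151 - 1*75) - 117) = -5*((-151 - 75) - 117) = -5*(-226 - 117) = -5*(-343) = 1715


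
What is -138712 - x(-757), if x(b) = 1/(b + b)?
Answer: -210009967/1514 ≈ -1.3871e+5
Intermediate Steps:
x(b) = 1/(2*b)
-138712 - x(-757) = -138712 - 1/(2*(-757)) = -138712 - (-1)/(2*757) = -138712 - 1*(-1/1514) = -138712 + 1/1514 = -210009967/1514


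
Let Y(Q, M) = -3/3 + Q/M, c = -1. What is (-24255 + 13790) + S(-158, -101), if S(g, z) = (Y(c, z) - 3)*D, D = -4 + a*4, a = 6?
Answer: -1065025/101 ≈ -10545.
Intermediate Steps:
Y(Q, M) = -1 + Q/M (Y(Q, M) = -3*1/3 + Q/M = -1 + Q/M)
D = 20 (D = -4 + 6*4 = -4 + 24 = 20)
S(g, z) = -60 + 20*(-1 - z)/z (S(g, z) = ((-1 - z)/z - 3)*20 = (-3 + (-1 - z)/z)*20 = -60 + 20*(-1 - z)/z)
(-24255 + 13790) + S(-158, -101) = (-24255 + 13790) + (-80 - 20/(-101)) = -10465 + (-80 - 20*(-1/101)) = -10465 + (-80 + 20/101) = -10465 - 8060/101 = -1065025/101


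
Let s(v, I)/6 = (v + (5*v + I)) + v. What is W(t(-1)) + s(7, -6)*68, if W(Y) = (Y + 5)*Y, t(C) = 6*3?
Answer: 17958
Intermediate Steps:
t(C) = 18
W(Y) = Y*(5 + Y) (W(Y) = (5 + Y)*Y = Y*(5 + Y))
s(v, I) = 6*I + 42*v (s(v, I) = 6*((v + (5*v + I)) + v) = 6*((v + (I + 5*v)) + v) = 6*((I + 6*v) + v) = 6*(I + 7*v) = 6*I + 42*v)
W(t(-1)) + s(7, -6)*68 = 18*(5 + 18) + (6*(-6) + 42*7)*68 = 18*23 + (-36 + 294)*68 = 414 + 258*68 = 414 + 17544 = 17958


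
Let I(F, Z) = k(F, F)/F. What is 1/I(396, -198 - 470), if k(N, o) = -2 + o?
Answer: 198/197 ≈ 1.0051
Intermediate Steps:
I(F, Z) = (-2 + F)/F
1/I(396, -198 - 470) = 1/((-2 + 396)/396) = 1/((1/396)*394) = 1/(197/198) = 198/197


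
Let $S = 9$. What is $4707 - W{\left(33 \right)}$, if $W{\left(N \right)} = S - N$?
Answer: $4731$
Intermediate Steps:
$W{\left(N \right)} = 9 - N$
$4707 - W{\left(33 \right)} = 4707 - \left(9 - 33\right) = 4707 - -24 = 4707 + 24 = 4731$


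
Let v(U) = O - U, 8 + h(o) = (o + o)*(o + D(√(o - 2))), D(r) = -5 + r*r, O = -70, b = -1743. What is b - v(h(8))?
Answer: -1537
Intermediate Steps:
D(r) = -5 + r²
h(o) = -8 + 2*o*(-7 + 2*o) (h(o) = -8 + (o + o)*(o + (-5 + (√(o - 2))²)) = -8 + (2*o)*(o + (-5 + (√(-2 + o))²)) = -8 + (2*o)*(o + (-5 + (-2 + o))) = -8 + (2*o)*(o + (-7 + o)) = -8 + (2*o)*(-7 + 2*o) = -8 + 2*o*(-7 + 2*o))
v(U) = -70 - U
b - v(h(8)) = -1743 - (-70 - (-8 - 14*8 + 4*8²)) = -1743 - (-70 - (-8 - 112 + 4*64)) = -1743 - (-70 - (-8 - 112 + 256)) = -1743 - (-70 - 1*136) = -1743 - (-70 - 136) = -1743 - 1*(-206) = -1743 + 206 = -1537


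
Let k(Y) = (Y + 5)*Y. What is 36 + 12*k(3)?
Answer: 324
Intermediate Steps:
k(Y) = Y*(5 + Y) (k(Y) = (5 + Y)*Y = Y*(5 + Y))
36 + 12*k(3) = 36 + 12*(3*(5 + 3)) = 36 + 12*(3*8) = 36 + 12*24 = 36 + 288 = 324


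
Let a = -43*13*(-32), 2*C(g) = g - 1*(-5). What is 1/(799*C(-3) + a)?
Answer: 1/18687 ≈ 5.3513e-5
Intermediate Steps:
C(g) = 5/2 + g/2 (C(g) = (g - 1*(-5))/2 = (g + 5)/2 = (5 + g)/2 = 5/2 + g/2)
a = 17888 (a = -559*(-32) = 17888)
1/(799*C(-3) + a) = 1/(799*(5/2 + (1/2)*(-3)) + 17888) = 1/(799*(5/2 - 3/2) + 17888) = 1/(799*1 + 17888) = 1/(799 + 17888) = 1/18687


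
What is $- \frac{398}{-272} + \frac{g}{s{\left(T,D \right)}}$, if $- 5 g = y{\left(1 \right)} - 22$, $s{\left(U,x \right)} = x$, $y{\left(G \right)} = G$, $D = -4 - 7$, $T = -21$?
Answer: $\frac{8089}{7480} \approx 1.0814$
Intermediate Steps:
$D = -11$ ($D = -4 - 7 = -11$)
$g = \frac{21}{5}$ ($g = - \frac{1 - 22}{5} = \left(- \frac{1}{5}\right) \left(-21\right) = \frac{21}{5} \approx 4.2$)
$- \frac{398}{-272} + \frac{g}{s{\left(T,D \right)}} = - \frac{398}{-272} + \frac{21}{5 \left(-11\right)} = \left(-398\right) \left(- \frac{1}{272}\right) + \frac{21}{5} \left(- \frac{1}{11}\right) = \frac{199}{136} - \frac{21}{55} = \frac{8089}{7480}$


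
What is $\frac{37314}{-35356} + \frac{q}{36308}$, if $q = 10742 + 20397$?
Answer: $- \frac{63461557}{320926412} \approx -0.19774$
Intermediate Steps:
$q = 31139$
$\frac{37314}{-35356} + \frac{q}{36308} = \frac{37314}{-35356} + \frac{31139}{36308} = 37314 \left(- \frac{1}{35356}\right) + 31139 \cdot \frac{1}{36308} = - \frac{18657}{17678} + \frac{31139}{36308} = - \frac{63461557}{320926412}$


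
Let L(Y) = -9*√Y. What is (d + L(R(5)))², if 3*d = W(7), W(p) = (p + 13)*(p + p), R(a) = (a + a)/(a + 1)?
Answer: 79615/9 - 560*√15 ≈ 6677.2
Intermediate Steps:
R(a) = 2*a/(1 + a) (R(a) = (2*a)/(1 + a) = 2*a/(1 + a))
W(p) = 2*p*(13 + p) (W(p) = (13 + p)*(2*p) = 2*p*(13 + p))
d = 280/3 (d = (2*7*(13 + 7))/3 = (2*7*20)/3 = (⅓)*280 = 280/3 ≈ 93.333)
(d + L(R(5)))² = (280/3 - 9*√10/√(1 + 5))² = (280/3 - 9*√15/3)² = (280/3 - 3*√15)²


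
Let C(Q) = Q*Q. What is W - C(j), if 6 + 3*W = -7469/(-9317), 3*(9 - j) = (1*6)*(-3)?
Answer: -82304/363 ≈ -226.73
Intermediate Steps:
j = 15 (j = 9 - 1*6*(-3)/3 = 9 - 2*(-3) = 9 - 1/3*(-18) = 9 + 6 = 15)
W = -629/363 (W = -2 + (-7469/(-9317))/3 = -2 + (-7469*(-1/9317))/3 = -2 + (1/3)*(97/121) = -2 + 97/363 = -629/363 ≈ -1.7328)
C(Q) = Q**2
W - C(j) = -629/363 - 1*15**2 = -629/363 - 1*225 = -629/363 - 225 = -82304/363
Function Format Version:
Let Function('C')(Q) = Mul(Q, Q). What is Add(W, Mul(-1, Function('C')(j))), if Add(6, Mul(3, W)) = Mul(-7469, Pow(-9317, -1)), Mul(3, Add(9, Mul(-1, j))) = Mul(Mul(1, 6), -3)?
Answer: Rational(-82304, 363) ≈ -226.73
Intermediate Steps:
j = 15 (j = Add(9, Mul(Rational(-1, 3), Mul(Mul(1, 6), -3))) = Add(9, Mul(Rational(-1, 3), Mul(6, -3))) = Add(9, Mul(Rational(-1, 3), -18)) = Add(9, 6) = 15)
W = Rational(-629, 363) (W = Add(-2, Mul(Rational(1, 3), Mul(-7469, Pow(-9317, -1)))) = Add(-2, Mul(Rational(1, 3), Mul(-7469, Rational(-1, 9317)))) = Add(-2, Mul(Rational(1, 3), Rational(97, 121))) = Add(-2, Rational(97, 363)) = Rational(-629, 363) ≈ -1.7328)
Function('C')(Q) = Pow(Q, 2)
Add(W, Mul(-1, Function('C')(j))) = Add(Rational(-629, 363), Mul(-1, Pow(15, 2))) = Add(Rational(-629, 363), Mul(-1, 225)) = Add(Rational(-629, 363), -225) = Rational(-82304, 363)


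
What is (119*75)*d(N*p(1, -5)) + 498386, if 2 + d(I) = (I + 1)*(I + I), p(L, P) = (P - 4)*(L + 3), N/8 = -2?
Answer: 5932963736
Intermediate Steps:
N = -16 (N = 8*(-2) = -16)
p(L, P) = (-4 + P)*(3 + L)
d(I) = -2 + 2*I*(1 + I) (d(I) = -2 + (I + 1)*(I + I) = -2 + (1 + I)*(2*I) = -2 + 2*I*(1 + I))
(119*75)*d(N*p(1, -5)) + 498386 = (119*75)*(-2 + 2*(-16*(-12 - 4*1 + 3*(-5) + 1*(-5))) + 2*(-16*(-12 - 4*1 + 3*(-5) + 1*(-5)))**2) + 498386 = 8925*(-2 + 2*(-16*(-12 - 4 - 15 - 5)) + 2*(-16*(-12 - 4 - 15 - 5))**2) + 498386 = 8925*(-2 + 2*(-16*(-36)) + 2*(-16*(-36))**2) + 498386 = 8925*(-2 + 2*576 + 2*576**2) + 498386 = 8925*(-2 + 1152 + 2*331776) + 498386 = 8925*(-2 + 1152 + 663552) + 498386 = 8925*664702 + 498386 = 5932465350 + 498386 = 5932963736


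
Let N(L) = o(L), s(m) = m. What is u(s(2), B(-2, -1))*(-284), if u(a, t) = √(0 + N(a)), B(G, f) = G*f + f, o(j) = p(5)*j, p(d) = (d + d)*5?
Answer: -2840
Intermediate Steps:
p(d) = 10*d (p(d) = (2*d)*5 = 10*d)
o(j) = 50*j (o(j) = (10*5)*j = 50*j)
N(L) = 50*L
B(G, f) = f + G*f
u(a, t) = 5*√2*√a (u(a, t) = √(0 + 50*a) = √(50*a) = 5*√2*√a)
u(s(2), B(-2, -1))*(-284) = (5*√2*√2)*(-284) = 10*(-284) = -2840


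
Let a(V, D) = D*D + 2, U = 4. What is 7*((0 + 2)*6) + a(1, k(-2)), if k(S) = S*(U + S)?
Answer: 102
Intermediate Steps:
k(S) = S*(4 + S)
a(V, D) = 2 + D² (a(V, D) = D² + 2 = 2 + D²)
7*((0 + 2)*6) + a(1, k(-2)) = 7*((0 + 2)*6) + (2 + (-2*(4 - 2))²) = 7*(2*6) + (2 + (-2*2)²) = 7*12 + (2 + (-4)²) = 84 + (2 + 16) = 84 + 18 = 102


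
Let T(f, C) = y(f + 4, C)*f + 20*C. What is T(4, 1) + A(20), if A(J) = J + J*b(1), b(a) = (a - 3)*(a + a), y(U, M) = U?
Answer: -8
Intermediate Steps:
b(a) = 2*a*(-3 + a) (b(a) = (-3 + a)*(2*a) = 2*a*(-3 + a))
A(J) = -3*J (A(J) = J + J*(2*1*(-3 + 1)) = J + J*(2*1*(-2)) = J + J*(-4) = J - 4*J = -3*J)
T(f, C) = 20*C + f*(4 + f) (T(f, C) = (f + 4)*f + 20*C = (4 + f)*f + 20*C = f*(4 + f) + 20*C = 20*C + f*(4 + f))
T(4, 1) + A(20) = (20*1 + 4*(4 + 4)) - 3*20 = (20 + 4*8) - 60 = (20 + 32) - 60 = 52 - 60 = -8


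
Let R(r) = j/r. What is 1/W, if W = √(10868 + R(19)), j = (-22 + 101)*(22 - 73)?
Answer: √3846797/202463 ≈ 0.0096873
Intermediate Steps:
j = -4029 (j = 79*(-51) = -4029)
R(r) = -4029/r
W = √3846797/19 (W = √(10868 - 4029/19) = √(202463/19) = √3846797/19 ≈ 103.23)
1/W = 1/(√3846797/19) = √3846797/202463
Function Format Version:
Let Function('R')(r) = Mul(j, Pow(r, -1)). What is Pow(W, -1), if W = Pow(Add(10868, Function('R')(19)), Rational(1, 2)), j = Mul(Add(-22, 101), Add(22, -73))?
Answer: Mul(Rational(1, 202463), Pow(3846797, Rational(1, 2))) ≈ 0.0096873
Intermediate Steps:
j = -4029 (j = Mul(79, -51) = -4029)
Function('R')(r) = Mul(-4029, Pow(r, -1))
W = Mul(Rational(1, 19), Pow(3846797, Rational(1, 2))) (W = Pow(Add(10868, Mul(-4029, Pow(19, -1))), Rational(1, 2)) = Pow(Add(10868, Mul(-4029, Rational(1, 19))), Rational(1, 2)) = Pow(Add(10868, Rational(-4029, 19)), Rational(1, 2)) = Pow(Rational(202463, 19), Rational(1, 2)) = Mul(Rational(1, 19), Pow(3846797, Rational(1, 2))) ≈ 103.23)
Pow(W, -1) = Pow(Mul(Rational(1, 19), Pow(3846797, Rational(1, 2))), -1) = Mul(Rational(1, 202463), Pow(3846797, Rational(1, 2)))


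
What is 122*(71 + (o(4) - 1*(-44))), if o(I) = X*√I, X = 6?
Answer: 15494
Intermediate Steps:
o(I) = 6*√I
122*(71 + (o(4) - 1*(-44))) = 122*(71 + (6*√4 - 1*(-44))) = 122*(71 + (6*2 + 44)) = 122*(71 + (12 + 44)) = 122*(71 + 56) = 122*127 = 15494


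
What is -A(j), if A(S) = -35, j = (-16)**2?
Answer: 35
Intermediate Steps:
j = 256
-A(j) = -1*(-35) = 35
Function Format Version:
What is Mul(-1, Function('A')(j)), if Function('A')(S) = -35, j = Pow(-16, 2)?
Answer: 35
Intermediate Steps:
j = 256
Mul(-1, Function('A')(j)) = Mul(-1, -35) = 35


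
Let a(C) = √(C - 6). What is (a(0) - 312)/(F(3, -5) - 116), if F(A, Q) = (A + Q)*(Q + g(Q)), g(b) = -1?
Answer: 3 - I*√6/104 ≈ 3.0 - 0.023553*I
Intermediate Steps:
a(C) = √(-6 + C)
F(A, Q) = (-1 + Q)*(A + Q) (F(A, Q) = (A + Q)*(Q - 1) = (A + Q)*(-1 + Q) = (-1 + Q)*(A + Q))
(a(0) - 312)/(F(3, -5) - 116) = (√(-6 + 0) - 312)/(((-5)² - 1*3 - 1*(-5) + 3*(-5)) - 116) = (√(-6) - 312)/((25 - 3 + 5 - 15) - 116) = (I*√6 - 312)/(12 - 116) = (-312 + I*√6)/(-104) = (-312 + I*√6)*(-1/104) = 3 - I*√6/104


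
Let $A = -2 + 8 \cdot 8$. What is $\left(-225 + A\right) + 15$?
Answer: $-148$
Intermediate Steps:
$A = 62$ ($A = -2 + 64 = 62$)
$\left(-225 + A\right) + 15 = \left(-225 + 62\right) + 15 = -163 + 15 = -148$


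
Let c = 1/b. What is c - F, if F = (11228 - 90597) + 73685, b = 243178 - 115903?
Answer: 723431101/127275 ≈ 5684.0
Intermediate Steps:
b = 127275
F = -5684 (F = -79369 + 73685 = -5684)
c = 1/127275 ≈ 7.8570e-6
c - F = 1/127275 - 1*(-5684) = 1/127275 + 5684 = 723431101/127275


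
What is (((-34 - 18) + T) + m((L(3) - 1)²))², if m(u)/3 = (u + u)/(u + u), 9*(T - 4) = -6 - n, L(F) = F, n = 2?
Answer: 170569/81 ≈ 2105.8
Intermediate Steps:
T = 28/9 (T = 4 + (-6 - 1*2)/9 = 4 + (-6 - 2)/9 = 4 + (⅑)*(-8) = 4 - 8/9 = 28/9 ≈ 3.1111)
m(u) = 3 (m(u) = 3*((u + u)/(u + u)) = 3*((2*u)/((2*u))) = 3*((2*u)*(1/(2*u))) = 3*1 = 3)
(((-34 - 18) + T) + m((L(3) - 1)²))² = (((-34 - 18) + 28/9) + 3)² = ((-52 + 28/9) + 3)² = (-440/9 + 3)² = (-413/9)² = 170569/81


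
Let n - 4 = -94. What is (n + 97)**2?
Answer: 49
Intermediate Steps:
n = -90 (n = 4 - 94 = -90)
(n + 97)**2 = (-90 + 97)**2 = 7**2 = 49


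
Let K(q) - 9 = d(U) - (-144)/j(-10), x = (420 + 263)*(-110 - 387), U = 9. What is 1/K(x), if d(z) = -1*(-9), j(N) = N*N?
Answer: 25/486 ≈ 0.051440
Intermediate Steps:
j(N) = N**2
d(z) = 9
x = -339451 (x = 683*(-497) = -339451)
K(q) = 486/25 (K(q) = 9 + (9 - (-144)/((-10)**2)) = 9 + (9 - (-144)/100) = 9 + (9 - 1*(-36/25)) = 9 + (9 + 36/25) = 9 + 261/25 = 486/25)
1/K(x) = 1/(486/25) = 25/486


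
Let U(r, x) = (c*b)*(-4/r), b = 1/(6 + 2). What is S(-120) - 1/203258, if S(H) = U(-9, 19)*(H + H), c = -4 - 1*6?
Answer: 81303197/609774 ≈ 133.33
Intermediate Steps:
b = ⅛ (b = 1/8 = ⅛ ≈ 0.12500)
c = -10 (c = -4 - 6 = -10)
U(r, x) = 5/r (U(r, x) = (-10*⅛)*(-4/r) = -(-5)/r = 5/r)
S(H) = -10*H/9 (S(H) = (5/(-9))*(H + H) = (5*(-⅑))*(2*H) = -10*H/9)
S(-120) - 1/203258 = -10/9*(-120) - 1/203258 = 400/3 - 1*1/203258 = 400/3 - 1/203258 = 81303197/609774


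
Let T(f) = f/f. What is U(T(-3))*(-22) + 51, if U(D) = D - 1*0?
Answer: 29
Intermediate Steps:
T(f) = 1
U(D) = D (U(D) = D + 0 = D)
U(T(-3))*(-22) + 51 = 1*(-22) + 51 = -22 + 51 = 29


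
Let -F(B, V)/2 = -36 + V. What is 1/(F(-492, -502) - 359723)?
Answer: -1/358647 ≈ -2.7883e-6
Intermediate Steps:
F(B, V) = 72 - 2*V (F(B, V) = -2*(-36 + V) = 72 - 2*V)
1/(F(-492, -502) - 359723) = 1/((72 - 2*(-502)) - 359723) = 1/((72 + 1004) - 359723) = 1/(1076 - 359723) = 1/(-358647) = -1/358647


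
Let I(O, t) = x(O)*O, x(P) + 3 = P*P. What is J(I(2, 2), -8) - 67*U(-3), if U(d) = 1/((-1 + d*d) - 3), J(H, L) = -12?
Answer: -127/5 ≈ -25.400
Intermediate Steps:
x(P) = -3 + P² (x(P) = -3 + P*P = -3 + P²)
I(O, t) = O*(-3 + O²) (I(O, t) = (-3 + O²)*O = O*(-3 + O²))
U(d) = 1/(-4 + d²) (U(d) = 1/((-1 + d²) - 3) = 1/(-4 + d²))
J(I(2, 2), -8) - 67*U(-3) = -12 - 67/(-4 + (-3)²) = -12 - 67/(-4 + 9) = -12 - 67/5 = -127/5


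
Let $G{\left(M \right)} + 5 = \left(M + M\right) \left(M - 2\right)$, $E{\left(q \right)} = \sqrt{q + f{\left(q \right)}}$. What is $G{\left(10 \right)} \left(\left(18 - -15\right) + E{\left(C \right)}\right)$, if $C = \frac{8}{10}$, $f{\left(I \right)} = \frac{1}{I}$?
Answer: $5115 + \frac{31 \sqrt{205}}{2} \approx 5336.9$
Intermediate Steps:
$C = \frac{4}{5}$ ($C = 8 \cdot \frac{1}{10} = \frac{4}{5} \approx 0.8$)
$E{\left(q \right)} = \sqrt{q + \frac{1}{q}}$
$G{\left(M \right)} = -5 + 2 M \left(-2 + M\right)$ ($G{\left(M \right)} = -5 + \left(M + M\right) \left(M - 2\right) = -5 + 2 M \left(-2 + M\right)$)
$G{\left(10 \right)} \left(\left(18 - -15\right) + E{\left(C \right)}\right) = \left(-5 - 40 + 2 \cdot 10^{2}\right) \left(\left(18 - -15\right) + \sqrt{\frac{4}{5} + \frac{1}{\frac{4}{5}}}\right) = \left(-5 - 40 + 2 \cdot 100\right) \left(\left(18 + 15\right) + \sqrt{\frac{4}{5} + \frac{5}{4}}\right) = \left(-5 - 40 + 200\right) \left(33 + \sqrt{\frac{41}{20}}\right) = 155 \left(33 + \frac{\sqrt{205}}{10}\right) = 5115 + \frac{31 \sqrt{205}}{2}$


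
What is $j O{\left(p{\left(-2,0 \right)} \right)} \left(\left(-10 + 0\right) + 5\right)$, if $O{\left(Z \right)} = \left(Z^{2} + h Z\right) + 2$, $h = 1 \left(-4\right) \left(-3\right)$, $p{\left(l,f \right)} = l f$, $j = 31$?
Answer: $-310$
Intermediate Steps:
$p{\left(l,f \right)} = f l$
$h = 12$ ($h = \left(-4\right) \left(-3\right) = 12$)
$O{\left(Z \right)} = 2 + Z^{2} + 12 Z$ ($O{\left(Z \right)} = \left(Z^{2} + 12 Z\right) + 2 = 2 + Z^{2} + 12 Z$)
$j O{\left(p{\left(-2,0 \right)} \right)} \left(\left(-10 + 0\right) + 5\right) = 31 \left(2 + \left(0 \left(-2\right)\right)^{2} + 12 \cdot 0 \left(-2\right)\right) \left(\left(-10 + 0\right) + 5\right) = 31 \left(2 + 0^{2} + 12 \cdot 0\right) \left(-10 + 5\right) = 31 \left(2 + 0 + 0\right) \left(-5\right) = 31 \cdot 2 \left(-5\right) = 62 \left(-5\right) = -310$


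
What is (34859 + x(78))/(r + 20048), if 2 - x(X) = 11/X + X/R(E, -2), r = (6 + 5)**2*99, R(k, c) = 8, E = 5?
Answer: 5436773/4996212 ≈ 1.0882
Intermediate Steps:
r = 11979 (r = 11**2*99 = 121*99 = 11979)
x(X) = 2 - 11/X - X/8 (x(X) = 2 - (11/X + X/8) = 2 + (-11/X - X/8) = 2 - 11/X - X/8)
(34859 + x(78))/(r + 20048) = (34859 + (2 - 11/78 - 1/8*78))/(11979 + 20048) = (34859 + (2 - 11*1/78 - 39/4))/32027 = (34859 + (2 - 11/78 - 39/4))*(1/32027) = (34859 - 1231/156)*(1/32027) = (5436773/156)*(1/32027) = 5436773/4996212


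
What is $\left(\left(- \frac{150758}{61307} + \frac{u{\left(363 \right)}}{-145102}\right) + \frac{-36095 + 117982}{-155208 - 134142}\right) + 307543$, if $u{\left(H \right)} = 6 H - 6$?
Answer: $\frac{395802841355837851591}{1286995280827950} \approx 3.0754 \cdot 10^{5}$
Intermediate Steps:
$u{\left(H \right)} = -6 + 6 H$
$\left(\left(- \frac{150758}{61307} + \frac{u{\left(363 \right)}}{-145102}\right) + \frac{-36095 + 117982}{-155208 - 134142}\right) + 307543 = \left(\left(- \frac{150758}{61307} + \frac{-6 + 6 \cdot 363}{-145102}\right) + \frac{-36095 + 117982}{-155208 - 134142}\right) + 307543 = \left(\left(\left(-150758\right) \frac{1}{61307} + \left(-6 + 2178\right) \left(- \frac{1}{145102}\right)\right) + \frac{81887}{-289350}\right) + 307543 = \left(\left(- \frac{150758}{61307} + 2172 \left(- \frac{1}{145102}\right)\right) + 81887 \left(- \frac{1}{289350}\right)\right) + 307543 = \left(\left(- \frac{150758}{61307} - \frac{1086}{72551}\right) - \frac{81887}{289350}\right) + 307543 = \left(- \frac{11004223060}{4447884157} - \frac{81887}{289350}\right) + 307543 = - \frac{3548295832375259}{1286995280827950} + 307543 = \frac{395802841355837851591}{1286995280827950}$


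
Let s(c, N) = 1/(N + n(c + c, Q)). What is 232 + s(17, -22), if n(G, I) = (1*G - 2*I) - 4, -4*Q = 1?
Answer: 3946/17 ≈ 232.12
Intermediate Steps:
Q = -¼ (Q = -¼*1 = -¼ ≈ -0.25000)
n(G, I) = -4 + G - 2*I (n(G, I) = (G - 2*I) - 4 = -4 + G - 2*I)
s(c, N) = 1/(-7/2 + N + 2*c) (s(c, N) = 1/(N + (-4 + (c + c) - 2*(-¼))) = 1/(N + (-4 + 2*c + ½)) = 1/(N + (-7/2 + 2*c)) = 1/(-7/2 + N + 2*c))
232 + s(17, -22) = 232 + 2/(-7 + 2*(-22) + 4*17) = 232 + 2/(-7 - 44 + 68) = 232 + 2/17 = 3946/17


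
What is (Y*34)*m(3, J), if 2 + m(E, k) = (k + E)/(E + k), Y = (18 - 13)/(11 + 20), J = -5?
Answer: -170/31 ≈ -5.4839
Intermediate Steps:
Y = 5/31 ≈ 0.16129
m(E, k) = -1 (m(E, k) = -2 + (k + E)/(E + k) = -2 + (E + k)/(E + k) = -2 + 1 = -1)
(Y*34)*m(3, J) = ((5/31)*34)*(-1) = (170/31)*(-1) = -170/31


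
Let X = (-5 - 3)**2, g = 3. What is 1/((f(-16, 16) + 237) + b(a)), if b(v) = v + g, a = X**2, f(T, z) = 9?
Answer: 1/4345 ≈ 0.00023015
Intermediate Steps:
X = 64 (X = (-8)**2 = 64)
a = 4096 (a = 64**2 = 4096)
b(v) = 3 + v (b(v) = v + 3 = 3 + v)
1/((f(-16, 16) + 237) + b(a)) = 1/((9 + 237) + (3 + 4096)) = 1/(246 + 4099) = 1/4345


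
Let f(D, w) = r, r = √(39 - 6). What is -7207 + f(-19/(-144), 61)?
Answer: -7207 + √33 ≈ -7201.3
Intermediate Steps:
r = √33 ≈ 5.7446
f(D, w) = √33
-7207 + f(-19/(-144), 61) = -7207 + √33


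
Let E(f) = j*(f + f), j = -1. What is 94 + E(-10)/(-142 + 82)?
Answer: 281/3 ≈ 93.667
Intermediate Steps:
E(f) = -2*f (E(f) = -(f + f) = -2*f)
94 + E(-10)/(-142 + 82) = 94 + (-2*(-10))/(-142 + 82) = 94 + 20/(-60) = 94 + 20*(-1/60) = 94 - ⅓ = 281/3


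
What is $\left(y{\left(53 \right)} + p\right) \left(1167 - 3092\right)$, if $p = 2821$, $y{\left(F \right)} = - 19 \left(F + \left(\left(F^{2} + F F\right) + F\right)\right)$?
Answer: $203924875$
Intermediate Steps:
$y{\left(F \right)} = - 38 F - 38 F^{2}$ ($y{\left(F \right)} = - 19 \left(F + \left(\left(F^{2} + F^{2}\right) + F\right)\right) = - 19 \left(F + \left(2 F^{2} + F\right)\right) = - 19 \left(F + \left(F + 2 F^{2}\right)\right) = - 19 \left(2 F + 2 F^{2}\right) = - 38 F - 38 F^{2}$)
$\left(y{\left(53 \right)} + p\right) \left(1167 - 3092\right) = \left(\left(-38\right) 53 \left(1 + 53\right) + 2821\right) \left(1167 - 3092\right) = \left(\left(-38\right) 53 \cdot 54 + 2821\right) \left(-1925\right) = \left(-108756 + 2821\right) \left(-1925\right) = \left(-105935\right) \left(-1925\right) = 203924875$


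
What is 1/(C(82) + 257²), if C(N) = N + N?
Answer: 1/66213 ≈ 1.5103e-5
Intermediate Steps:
C(N) = 2*N
1/(C(82) + 257²) = 1/(2*82 + 257²) = 1/(164 + 66049) = 1/66213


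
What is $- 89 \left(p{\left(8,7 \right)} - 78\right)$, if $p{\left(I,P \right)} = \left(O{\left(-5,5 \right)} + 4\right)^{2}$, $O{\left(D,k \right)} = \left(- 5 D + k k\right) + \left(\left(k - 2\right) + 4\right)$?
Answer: $-324227$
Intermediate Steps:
$O{\left(D,k \right)} = 2 + k + k^{2} - 5 D$ ($O{\left(D,k \right)} = \left(- 5 D + k^{2}\right) + \left(\left(-2 + k\right) + 4\right) = \left(k^{2} - 5 D\right) + \left(2 + k\right) = 2 + k + k^{2} - 5 D$)
$p{\left(I,P \right)} = 3721$ ($p{\left(I,P \right)} = \left(\left(2 + 5 + 5^{2} - -25\right) + 4\right)^{2} = \left(\left(2 + 5 + 25 + 25\right) + 4\right)^{2} = \left(57 + 4\right)^{2} = 61^{2} = 3721$)
$- 89 \left(p{\left(8,7 \right)} - 78\right) = - 89 \left(3721 - 78\right) = \left(-89\right) 3643 = -324227$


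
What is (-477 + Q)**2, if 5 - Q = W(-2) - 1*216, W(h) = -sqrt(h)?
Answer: (256 - I*sqrt(2))**2 ≈ 65534.0 - 724.1*I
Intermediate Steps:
Q = 221 + I*sqrt(2) (Q = 5 - (-sqrt(-2) - 1*216) = 5 - (-I*sqrt(2) - 216) = 5 - (-216 - I*sqrt(2)) = 5 + (216 + I*sqrt(2)) = 221 + I*sqrt(2) ≈ 221.0 + 1.4142*I)
(-477 + Q)**2 = (-477 + (221 + I*sqrt(2)))**2 = (-256 + I*sqrt(2))**2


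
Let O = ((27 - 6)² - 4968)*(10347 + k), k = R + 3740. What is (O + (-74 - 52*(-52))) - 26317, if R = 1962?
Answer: -72677510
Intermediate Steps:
k = 5702 (k = 1962 + 3740 = 5702)
O = -72653823 (O = ((27 - 6)² - 4968)*(10347 + 5702) = (21² - 4968)*16049 = (441 - 4968)*16049 = -4527*16049 = -72653823)
(O + (-74 - 52*(-52))) - 26317 = (-72653823 + (-74 - 52*(-52))) - 26317 = (-72653823 + (-74 + 2704)) - 26317 = (-72653823 + 2630) - 26317 = -72651193 - 26317 = -72677510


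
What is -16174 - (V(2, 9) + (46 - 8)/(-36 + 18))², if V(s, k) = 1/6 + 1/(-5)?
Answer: -131046649/8100 ≈ -16179.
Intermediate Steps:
V(s, k) = -1/30 (V(s, k) = 1*(⅙) + 1*(-⅕) = ⅙ - ⅕ = -1/30)
-16174 - (V(2, 9) + (46 - 8)/(-36 + 18))² = -16174 - (-1/30 + (46 - 8)/(-36 + 18))² = -16174 - (-1/30 + 38/(-18))² = -16174 - (-1/30 + 38*(-1/18))² = -16174 - (-1/30 - 19/9)² = -16174 - (-193/90)² = -16174 - 1*37249/8100 = -16174 - 37249/8100 = -131046649/8100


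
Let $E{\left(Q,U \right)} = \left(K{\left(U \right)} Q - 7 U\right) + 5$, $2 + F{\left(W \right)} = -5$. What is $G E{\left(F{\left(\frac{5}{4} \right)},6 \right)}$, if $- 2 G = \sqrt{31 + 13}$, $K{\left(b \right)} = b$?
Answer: $79 \sqrt{11} \approx 262.01$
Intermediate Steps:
$F{\left(W \right)} = -7$ ($F{\left(W \right)} = -2 - 5 = -7$)
$E{\left(Q,U \right)} = 5 - 7 U + Q U$ ($E{\left(Q,U \right)} = \left(U Q - 7 U\right) + 5 = \left(Q U - 7 U\right) + 5 = \left(- 7 U + Q U\right) + 5 = 5 - 7 U + Q U$)
$G = - \sqrt{11}$ ($G = - \frac{\sqrt{31 + 13}}{2} = - \frac{\sqrt{44}}{2} = - \frac{2 \sqrt{11}}{2} = - \sqrt{11} \approx -3.3166$)
$G E{\left(F{\left(\frac{5}{4} \right)},6 \right)} = - \sqrt{11} \left(5 - 42 - 42\right) = - \sqrt{11} \left(-79\right) = 79 \sqrt{11}$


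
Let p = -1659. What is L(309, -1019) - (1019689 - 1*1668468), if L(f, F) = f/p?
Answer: 358774684/553 ≈ 6.4878e+5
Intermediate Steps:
L(f, F) = -f/1659 (L(f, F) = f/(-1659) = f*(-1/1659) = -f/1659)
L(309, -1019) - (1019689 - 1*1668468) = -1/1659*309 - (1019689 - 1*1668468) = -103/553 - (1019689 - 1668468) = -103/553 - 1*(-648779) = -103/553 + 648779 = 358774684/553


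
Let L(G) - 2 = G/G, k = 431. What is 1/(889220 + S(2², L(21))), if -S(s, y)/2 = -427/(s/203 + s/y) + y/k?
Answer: 177572/158012649901 ≈ 1.1238e-6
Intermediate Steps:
L(G) = 3 (L(G) = 2 + G/G = 2 + 1 = 3)
S(s, y) = 854/(s/203 + s/y) - 2*y/431 (S(s, y) = -2*(-427/(s/203 + s/y) + y/431) = 854/(s/203 + s/y) - 2*y/431)
1/(889220 + S(2², L(21))) = 1/(889220 + (2/431)*3*(37359511 - 203*2² - 1*2²*3)/(2²*(203 + 3))) = 1/(889220 + (2/431)*3*(37359511 - 203*4 - 1*4*3)/(4*206)) = 1/(889220 + (2/431)*3*(¼)*(1/206)*(37359511 - 812 - 12)) = 1/(889220 + (2/431)*3*(¼)*(1/206)*37358687) = 1/(889220 + 112076061/177572) = 1/(158012649901/177572) = 177572/158012649901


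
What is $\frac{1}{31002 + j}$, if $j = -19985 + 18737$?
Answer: $\frac{1}{29754} \approx 3.3609 \cdot 10^{-5}$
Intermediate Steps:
$j = -1248$
$\frac{1}{31002 + j} = \frac{1}{31002 - 1248} = \frac{1}{29754}$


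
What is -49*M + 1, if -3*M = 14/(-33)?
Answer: -587/99 ≈ -5.9293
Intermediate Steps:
M = 14/99 (M = -14/(3*(-33)) = -14*(-1)/(3*33) = -1/3*(-14/33) = 14/99 ≈ 0.14141)
-49*M + 1 = -49*14/99 + 1 = -686/99 + 1 = -587/99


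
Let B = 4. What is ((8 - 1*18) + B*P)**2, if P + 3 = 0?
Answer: 484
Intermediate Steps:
P = -3 (P = -3 + 0 = -3)
((8 - 1*18) + B*P)**2 = ((8 - 1*18) + 4*(-3))**2 = ((8 - 18) - 12)**2 = (-10 - 12)**2 = (-22)**2 = 484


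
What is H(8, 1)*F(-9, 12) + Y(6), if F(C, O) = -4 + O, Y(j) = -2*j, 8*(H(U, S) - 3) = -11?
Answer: 1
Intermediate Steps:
H(U, S) = 13/8 (H(U, S) = 3 + (⅛)*(-11) = 3 - 11/8 = 13/8)
H(8, 1)*F(-9, 12) + Y(6) = 13*(-4 + 12)/8 - 2*6 = (13/8)*8 - 12 = 13 - 12 = 1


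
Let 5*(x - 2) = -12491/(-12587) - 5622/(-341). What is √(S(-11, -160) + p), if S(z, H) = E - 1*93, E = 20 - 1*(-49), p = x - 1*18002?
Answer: I*√331986298030528933/4292167 ≈ 134.24*I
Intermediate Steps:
x = 23589043/4292167 (x = 2 + (-12491/(-12587) - 5622/(-341))/5 = 2 + (-12491*(-1/12587) - 5622*(-1/341))/5 = 2 + (12491/12587 + 5622/341)/5 = 2 + (⅕)*(75023545/4292167) = 2 + 15004709/4292167 = 23589043/4292167 ≈ 5.4958)
p = -77244001291/4292167 (p = 23589043/4292167 - 1*18002 = 23589043/4292167 - 18002 = -77244001291/4292167 ≈ -17997.)
E = 69 (E = 20 + 49 = 69)
S(z, H) = -24 (S(z, H) = 69 - 1*93 = 69 - 93 = -24)
√(S(-11, -160) + p) = √(-24 - 77244001291/4292167) = √(-77347013299/4292167) = I*√331986298030528933/4292167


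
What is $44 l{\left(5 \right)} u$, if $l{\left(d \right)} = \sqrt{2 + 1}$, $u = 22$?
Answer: $968 \sqrt{3} \approx 1676.6$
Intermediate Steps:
$l{\left(d \right)} = \sqrt{3}$
$44 l{\left(5 \right)} u = 44 \sqrt{3} \cdot 22 = 968 \sqrt{3}$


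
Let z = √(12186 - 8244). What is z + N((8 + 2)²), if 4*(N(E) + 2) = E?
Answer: 23 + 3*√438 ≈ 85.785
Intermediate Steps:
N(E) = -2 + E/4
z = 3*√438 (z = √3942 = 3*√438 ≈ 62.785)
z + N((8 + 2)²) = 3*√438 + (-2 + (8 + 2)²/4) = 3*√438 + (-2 + (¼)*10²) = 3*√438 + (-2 + (¼)*100) = 3*√438 + (-2 + 25) = 3*√438 + 23 = 23 + 3*√438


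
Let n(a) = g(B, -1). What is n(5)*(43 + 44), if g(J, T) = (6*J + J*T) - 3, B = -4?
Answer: -2001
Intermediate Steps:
g(J, T) = -3 + 6*J + J*T
n(a) = -23 (n(a) = -3 + 6*(-4) - 4*(-1) = -3 - 24 + 4 = -23)
n(5)*(43 + 44) = -23*(43 + 44) = -23*87 = -2001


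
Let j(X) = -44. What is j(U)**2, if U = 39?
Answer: 1936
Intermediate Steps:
j(U)**2 = (-44)**2 = 1936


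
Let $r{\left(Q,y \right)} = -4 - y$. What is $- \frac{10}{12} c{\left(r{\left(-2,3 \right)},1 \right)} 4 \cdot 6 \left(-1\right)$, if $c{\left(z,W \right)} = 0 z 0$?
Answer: $0$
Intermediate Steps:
$c{\left(z,W \right)} = 0$ ($c{\left(z,W \right)} = 0 \cdot 0 = 0$)
$- \frac{10}{12} c{\left(r{\left(-2,3 \right)},1 \right)} 4 \cdot 6 \left(-1\right) = - \frac{10}{12} \cdot 0 \cdot 4 \cdot 6 \left(-1\right) = \left(-10\right) \frac{1}{12} \cdot 0 \cdot 24 \left(-1\right) = \left(- \frac{5}{6}\right) 0 \left(-24\right) = 0 \left(-24\right) = 0$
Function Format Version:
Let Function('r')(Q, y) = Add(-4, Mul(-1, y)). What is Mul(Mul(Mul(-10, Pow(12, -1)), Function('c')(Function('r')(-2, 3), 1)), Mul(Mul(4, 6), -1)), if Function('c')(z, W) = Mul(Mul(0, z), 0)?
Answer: 0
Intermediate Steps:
Function('c')(z, W) = 0 (Function('c')(z, W) = Mul(0, 0) = 0)
Mul(Mul(Mul(-10, Pow(12, -1)), Function('c')(Function('r')(-2, 3), 1)), Mul(Mul(4, 6), -1)) = Mul(Mul(Mul(-10, Pow(12, -1)), 0), Mul(Mul(4, 6), -1)) = Mul(Mul(Mul(-10, Rational(1, 12)), 0), Mul(24, -1)) = Mul(Mul(Rational(-5, 6), 0), -24) = Mul(0, -24) = 0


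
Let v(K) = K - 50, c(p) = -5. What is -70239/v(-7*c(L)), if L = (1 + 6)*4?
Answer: 23413/5 ≈ 4682.6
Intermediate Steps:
L = 28 (L = 7*4 = 28)
v(K) = -50 + K
-70239/v(-7*c(L)) = -70239/(-50 - 7*(-5)) = -70239/(-50 + 35) = -70239/(-15) = -70239*(-1/15) = 23413/5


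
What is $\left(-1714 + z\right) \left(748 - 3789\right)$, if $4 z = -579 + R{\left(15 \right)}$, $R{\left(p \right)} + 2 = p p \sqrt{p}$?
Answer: $\frac{22615917}{4} - \frac{684225 \sqrt{15}}{4} \approx 4.9915 \cdot 10^{6}$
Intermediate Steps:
$R{\left(p \right)} = -2 + p^{\frac{5}{2}}$ ($R{\left(p \right)} = -2 + p p \sqrt{p} = -2 + p^{2} \sqrt{p} = -2 + p^{\frac{5}{2}}$)
$z = - \frac{581}{4} + \frac{225 \sqrt{15}}{4}$ ($z = \frac{-579 - \left(2 - 15^{\frac{5}{2}}\right)}{4} = \frac{-579 - \left(2 - 225 \sqrt{15}\right)}{4} = \frac{-581 + 225 \sqrt{15}}{4} = - \frac{581}{4} + \frac{225 \sqrt{15}}{4} \approx 72.605$)
$\left(-1714 + z\right) \left(748 - 3789\right) = \left(-1714 - \left(\frac{581}{4} - \frac{225 \sqrt{15}}{4}\right)\right) \left(748 - 3789\right) = \left(- \frac{7437}{4} + \frac{225 \sqrt{15}}{4}\right) \left(-3041\right) = \frac{22615917}{4} - \frac{684225 \sqrt{15}}{4}$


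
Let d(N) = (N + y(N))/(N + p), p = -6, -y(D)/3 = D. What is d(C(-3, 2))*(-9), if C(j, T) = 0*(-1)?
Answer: 0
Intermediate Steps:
y(D) = -3*D
C(j, T) = 0
d(N) = -2*N/(-6 + N) (d(N) = (N - 3*N)/(N - 6) = (-2*N)/(-6 + N) = -2*N/(-6 + N))
d(C(-3, 2))*(-9) = -2*0/(-6 + 0)*(-9) = -2*0/(-6)*(-9) = -2*0*(-⅙)*(-9) = 0*(-9) = 0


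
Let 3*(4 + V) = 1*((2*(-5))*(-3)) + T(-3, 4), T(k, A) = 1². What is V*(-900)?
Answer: -5700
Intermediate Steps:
T(k, A) = 1
V = 19/3 (V = -4 + (1*((2*(-5))*(-3)) + 1)/3 = -4 + (1*(-10*(-3)) + 1)/3 = -4 + (1*30 + 1)/3 = -4 + (30 + 1)/3 = -4 + (⅓)*31 = -4 + 31/3 = 19/3 ≈ 6.3333)
V*(-900) = (19/3)*(-900) = -5700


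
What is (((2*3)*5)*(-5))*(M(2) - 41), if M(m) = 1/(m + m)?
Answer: 12225/2 ≈ 6112.5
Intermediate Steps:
M(m) = 1/(2*m)
(((2*3)*5)*(-5))*(M(2) - 41) = (((2*3)*5)*(-5))*((½)/2 - 41) = ((6*5)*(-5))*((½)*(½) - 41) = (30*(-5))*(¼ - 41) = -150*(-163/4) = 12225/2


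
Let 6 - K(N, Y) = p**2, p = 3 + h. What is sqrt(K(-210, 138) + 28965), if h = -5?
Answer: sqrt(28967) ≈ 170.20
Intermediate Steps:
p = -2 (p = 3 - 5 = -2)
K(N, Y) = 2 (K(N, Y) = 6 - 1*(-2)**2 = 6 - 1*4 = 6 - 4 = 2)
sqrt(K(-210, 138) + 28965) = sqrt(2 + 28965) = sqrt(28967)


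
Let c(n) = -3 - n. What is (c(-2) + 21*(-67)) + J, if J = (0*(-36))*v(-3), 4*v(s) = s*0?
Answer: -1408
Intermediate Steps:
v(s) = 0 (v(s) = (s*0)/4 = (¼)*0 = 0)
J = 0 (J = (0*(-36))*0 = 0*0 = 0)
(c(-2) + 21*(-67)) + J = ((-3 - 1*(-2)) + 21*(-67)) + 0 = ((-3 + 2) - 1407) + 0 = (-1 - 1407) + 0 = -1408 + 0 = -1408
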